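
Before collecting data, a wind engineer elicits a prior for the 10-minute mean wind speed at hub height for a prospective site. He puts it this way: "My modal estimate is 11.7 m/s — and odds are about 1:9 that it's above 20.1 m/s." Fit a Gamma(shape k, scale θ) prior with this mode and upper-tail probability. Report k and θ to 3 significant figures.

Gamma(k,θ) with k>1 has mode (k−1)θ, so θ = 11.7/(k−1).
Need P(X < 20.1) = 0.9 with θ tied to k this way. Start at k = 2, θ = 11.7: P(X<20.1) ≈ 0.512.
Too low — raise k to concentrate. Iterating converges to k ≈ 7.47.
Then θ = 11.7/(7.47−1) ≈ 1.81.

k ≈ 7.47, θ ≈ 1.81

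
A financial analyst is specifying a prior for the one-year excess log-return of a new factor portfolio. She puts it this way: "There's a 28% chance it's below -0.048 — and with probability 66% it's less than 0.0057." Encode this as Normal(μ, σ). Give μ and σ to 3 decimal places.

μ = -0.017, σ = 0.054

For Normal(μ,σ), the p-quantile is μ + z_p·σ. Here z_{0.28} = -0.5828, z_{0.66} = 0.4125.
So -0.048 = μ − 0.5828σ and 0.0057 = μ + 0.4125σ.
Subtracting: σ = (0.0057 − -0.048)/(0.4125 − (-0.5828)) = 0.054.
Then μ = -0.048 − (-0.5828)·0.054 = -0.017.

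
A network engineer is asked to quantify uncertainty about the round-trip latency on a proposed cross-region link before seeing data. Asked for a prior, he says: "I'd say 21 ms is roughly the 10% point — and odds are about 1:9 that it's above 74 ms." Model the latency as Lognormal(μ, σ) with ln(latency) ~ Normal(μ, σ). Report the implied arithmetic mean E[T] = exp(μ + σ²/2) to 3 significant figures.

E[T] ≈ 44.5 ms

If T ~ Lognormal(μ,σ) then ln T ~ Normal(μ,σ), so the p-quantile of ln T is μ + z_p·σ.
ln(21) = 3.045 and ln(74) = 4.304; z_{0.1} = -1.282, z_{0.9} = 1.282.
σ = (4.304 − 3.045)/(1.282 − (-1.282)) = 0.491.
μ = 3.045 − (-1.282)·0.491 = 3.674.
E[T] = exp(μ + σ²/2) = exp(3.674 + 0.1207) = 44.5 ms.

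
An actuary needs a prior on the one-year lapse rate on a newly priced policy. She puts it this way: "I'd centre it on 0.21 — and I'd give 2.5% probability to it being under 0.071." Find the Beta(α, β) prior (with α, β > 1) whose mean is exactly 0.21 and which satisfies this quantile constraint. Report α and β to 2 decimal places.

With mean 0.21 fixed, write α = 0.21s, β = 0.79s where s = α+β.
Need P(θ < 0.071) = 0.025 under Beta(0.21s, 0.79s). Normal approximation: (q−m)/√(m(1−m)/s) ≈ z_{0.025} = -1.96, so s ≈ 0.21·0.79·(-1.96)²/(0.071−0.21)² = 33.0.
At s = 33.0: P(θ<0.071) ≈ 0.007. Adjusting to match 0.025 gives s ≈ 21.88.
So α = 0.21·21.88 ≈ 4.60, β = 0.79·21.88 ≈ 17.29.

α ≈ 4.60, β ≈ 17.29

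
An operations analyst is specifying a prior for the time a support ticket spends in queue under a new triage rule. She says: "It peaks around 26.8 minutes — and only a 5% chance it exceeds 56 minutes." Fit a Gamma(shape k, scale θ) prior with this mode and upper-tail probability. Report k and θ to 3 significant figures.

k ≈ 6.09, θ ≈ 5.27

Gamma(k,θ) with k>1 has mode (k−1)θ, so θ = 26.8/(k−1).
Need P(X < 56) = 0.95 with θ tied to k this way. Start at k = 2, θ = 26.8: P(X<56) ≈ 0.618.
Too low — raise k to concentrate. Iterating converges to k ≈ 6.09.
Then θ = 26.8/(6.09−1) ≈ 5.27.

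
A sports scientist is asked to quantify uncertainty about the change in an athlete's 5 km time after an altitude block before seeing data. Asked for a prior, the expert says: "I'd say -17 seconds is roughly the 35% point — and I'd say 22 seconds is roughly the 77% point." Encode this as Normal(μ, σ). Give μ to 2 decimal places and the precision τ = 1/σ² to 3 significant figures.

For Normal(μ,σ), the p-quantile is μ + z_p·σ. Here z_{0.35} = -0.3853, z_{0.77} = 0.7388.
So -17 = μ − 0.3853σ and 22 = μ + 0.7388σ.
Subtracting: σ = (22 − -17)/(0.7388 − (-0.3853)) = 34.69.
Then μ = -17 − (-0.3853)·34.69 = -3.63.
Precision τ = 1/σ² = 1/34.69² = 0.000831.

μ = -3.63, τ = 0.000831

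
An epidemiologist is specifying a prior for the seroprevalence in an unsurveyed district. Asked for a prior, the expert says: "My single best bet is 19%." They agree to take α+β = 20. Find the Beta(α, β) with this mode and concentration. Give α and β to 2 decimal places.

α = 4.42, β = 15.58

For α,β > 1 the Beta mode is (α−1)/(α+β−2). With α+β = 20, the mode is (α−1)/18.
Set (α−1)/18 = 0.19 → α = 1 + 0.19·18 = 4.42.
β = 20 − α = 15.58.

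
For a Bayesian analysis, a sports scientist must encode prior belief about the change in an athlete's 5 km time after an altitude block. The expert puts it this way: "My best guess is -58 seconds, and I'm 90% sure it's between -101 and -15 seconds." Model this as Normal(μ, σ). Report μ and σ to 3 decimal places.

A symmetric 90% interval runs μ ± z·σ with z = 1.645.
Half-width = 43, so σ = 43/1.645 = 26.142.
μ is the stated best guess, -58.000.

μ = -58.000, σ = 26.142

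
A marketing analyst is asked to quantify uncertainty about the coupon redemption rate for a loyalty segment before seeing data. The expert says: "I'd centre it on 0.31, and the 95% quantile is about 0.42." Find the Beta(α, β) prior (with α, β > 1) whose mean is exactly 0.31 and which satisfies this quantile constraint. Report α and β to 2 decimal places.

With mean 0.31 fixed, write α = 0.31s, β = 0.69s where s = α+β.
Need P(θ < 0.42) = 0.95 under Beta(0.31s, 0.69s). Normal approximation: (q−m)/√(m(1−m)/s) ≈ z_{0.95} = 1.64, so s ≈ 0.31·0.69·(1.64)²/(0.42−0.31)² = 47.8.
At s = 47.8: P(θ<0.42) ≈ 0.945. Adjusting to match 0.95 gives s ≈ 50.76.
So α = 0.31·50.76 ≈ 15.74, β = 0.69·50.76 ≈ 35.03.

α ≈ 15.74, β ≈ 35.03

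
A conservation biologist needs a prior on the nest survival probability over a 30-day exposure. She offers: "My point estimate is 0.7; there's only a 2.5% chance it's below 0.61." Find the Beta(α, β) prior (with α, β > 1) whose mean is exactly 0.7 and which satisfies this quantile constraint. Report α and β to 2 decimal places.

α ≈ 74.48, β ≈ 31.92

With mean 0.7 fixed, write α = 0.7s, β = 0.3s where s = α+β.
Need P(θ < 0.61) = 0.025 under Beta(0.7s, 0.3s). Normal approximation: (q−m)/√(m(1−m)/s) ≈ z_{0.025} = -1.96, so s ≈ 0.7·0.3·(-1.96)²/(0.61−0.7)² = 99.6.
At s = 99.6: P(θ<0.61) ≈ 0.029. Adjusting to match 0.025 gives s ≈ 106.40.
So α = 0.7·106.40 ≈ 74.48, β = 0.3·106.40 ≈ 31.92.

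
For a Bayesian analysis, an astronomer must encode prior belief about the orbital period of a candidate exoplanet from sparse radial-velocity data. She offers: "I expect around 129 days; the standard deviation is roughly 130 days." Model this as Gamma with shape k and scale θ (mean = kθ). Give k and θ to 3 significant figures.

k ≈ 0.985, θ ≈ 131

For Gamma(k, scale θ): mean = kθ, variance = kθ², so CV = 1/√k.
CV = SD/mean = 130/129 = 1.008, hence k = 1/CV² = 0.985.
Then θ = mean/k = 129/0.985 = 131.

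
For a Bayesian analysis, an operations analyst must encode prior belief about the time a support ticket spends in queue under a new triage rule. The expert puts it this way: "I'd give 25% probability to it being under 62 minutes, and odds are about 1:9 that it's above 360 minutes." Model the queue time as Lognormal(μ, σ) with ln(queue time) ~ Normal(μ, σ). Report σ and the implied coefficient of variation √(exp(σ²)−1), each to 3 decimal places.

σ ≈ 0.899, CV ≈ 1.116

If T ~ Lognormal(μ,σ) then ln T ~ Normal(μ,σ), so the p-quantile of ln T is μ + z_p·σ.
ln(62) = 4.127 and ln(360) = 5.886; z_{0.25} = -0.6745, z_{0.9} = 1.282.
σ = (5.886 − 4.127)/(1.282 − (-0.6745)) = 0.899.
μ = 4.127 − (-0.6745)·0.899 = 4.734.
CV = √(exp(σ²)−1) = √(exp(0.8087)−1) = 1.116.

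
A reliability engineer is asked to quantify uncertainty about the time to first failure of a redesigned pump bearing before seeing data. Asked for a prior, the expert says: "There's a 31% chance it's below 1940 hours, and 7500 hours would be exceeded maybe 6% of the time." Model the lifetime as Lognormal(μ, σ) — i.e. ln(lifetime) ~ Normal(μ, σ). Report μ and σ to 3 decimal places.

μ ≈ 7.897, σ ≈ 0.659

If T ~ Lognormal(μ,σ) then ln T ~ Normal(μ,σ), so the p-quantile of ln T is μ + z_p·σ.
ln(1940) = 7.57 and ln(7500) = 8.923; z_{0.31} = -0.4959, z_{0.94} = 1.555.
σ = (8.923 − 7.57)/(1.555 − (-0.4959)) = 0.659.
μ = 7.57 − (-0.4959)·0.659 = 7.897.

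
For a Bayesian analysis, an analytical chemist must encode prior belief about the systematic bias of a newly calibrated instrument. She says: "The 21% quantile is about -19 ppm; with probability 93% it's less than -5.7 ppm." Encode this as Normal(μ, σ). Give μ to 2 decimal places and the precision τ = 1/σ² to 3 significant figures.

μ = -14.30, τ = 0.0294

For Normal(μ,σ), the p-quantile is μ + z_p·σ. Here z_{0.21} = -0.8064, z_{0.93} = 1.476.
So -19 = μ − 0.8064σ and -5.7 = μ + 1.476σ.
Subtracting: σ = (-5.7 − -19)/(1.476 − (-0.8064)) = 5.83.
Then μ = -19 − (-0.8064)·5.83 = -14.30.
Precision τ = 1/σ² = 1/5.828² = 0.0294.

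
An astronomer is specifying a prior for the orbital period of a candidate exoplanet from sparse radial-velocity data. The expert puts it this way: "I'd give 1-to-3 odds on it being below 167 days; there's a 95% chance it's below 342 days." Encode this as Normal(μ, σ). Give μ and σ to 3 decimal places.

μ = 217.892, σ = 75.452

The p-quantile of Normal(μ,σ) is μ + z_p·σ, with z_{0.25} = -0.6745 and z_{0.95} = 1.645.
Eliminate σ: μ = (z₂·x₁ − z₁·x₂)/(z₂ − z₁) = (1.645·167 − (-0.6745)·342)/2.319 = 217.892.
Then σ = (x₂ − x₁)/(z₂ − z₁) = (342 − 167)/2.319 = 75.452.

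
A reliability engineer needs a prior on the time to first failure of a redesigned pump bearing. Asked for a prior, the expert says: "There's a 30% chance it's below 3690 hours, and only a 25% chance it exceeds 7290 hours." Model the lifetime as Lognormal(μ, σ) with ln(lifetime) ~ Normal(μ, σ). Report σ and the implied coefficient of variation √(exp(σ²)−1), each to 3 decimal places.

If T ~ Lognormal(μ,σ) then ln T ~ Normal(μ,σ), so the p-quantile of ln T is μ + z_p·σ.
ln(3690) = 8.213 and ln(7290) = 8.894; z_{0.3} = -0.5244, z_{0.75} = 0.6745.
σ = (8.894 − 8.213)/(0.6745 − (-0.5244)) = 0.568.
μ = 8.213 − (-0.5244)·0.568 = 8.511.
CV = √(exp(σ²)−1) = √(exp(0.3225)−1) = 0.617.

σ ≈ 0.568, CV ≈ 0.617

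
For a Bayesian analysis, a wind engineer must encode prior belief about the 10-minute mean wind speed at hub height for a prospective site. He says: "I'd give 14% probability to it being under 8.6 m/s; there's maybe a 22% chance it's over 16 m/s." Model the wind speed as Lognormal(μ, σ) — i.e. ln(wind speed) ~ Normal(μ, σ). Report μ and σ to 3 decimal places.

If T ~ Lognormal(μ,σ) then ln T ~ Normal(μ,σ), so the p-quantile of ln T is μ + z_p·σ.
ln(8.6) = 2.152 and ln(16) = 2.773; z_{0.14} = -1.08, z_{0.78} = 0.7722.
σ = (2.773 − 2.152)/(0.7722 − (-1.08)) = 0.335.
μ = 2.152 − (-1.08)·0.335 = 2.514.

μ ≈ 2.514, σ ≈ 0.335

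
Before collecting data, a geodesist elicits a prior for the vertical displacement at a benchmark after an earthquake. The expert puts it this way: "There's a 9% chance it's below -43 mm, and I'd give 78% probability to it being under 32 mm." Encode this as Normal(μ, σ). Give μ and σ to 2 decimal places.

For Normal(μ,σ), the p-quantile is μ + z_p·σ. Here z_{0.09} = -1.341, z_{0.78} = 0.7722.
So -43 = μ − 1.341σ and 32 = μ + 0.7722σ.
Subtracting: σ = (32 − -43)/(0.7722 − (-1.341)) = 35.50.
Then μ = -43 − (-1.341)·35.50 = 4.59.

μ = 4.59, σ = 35.50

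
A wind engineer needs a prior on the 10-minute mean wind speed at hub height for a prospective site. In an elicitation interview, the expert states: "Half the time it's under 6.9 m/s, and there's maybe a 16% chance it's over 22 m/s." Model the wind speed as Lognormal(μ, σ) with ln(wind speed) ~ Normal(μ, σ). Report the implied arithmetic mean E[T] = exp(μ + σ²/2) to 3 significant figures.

E[T] ≈ 13.6 m/s

If T ~ Lognormal(μ,σ) then ln T ~ Normal(μ,σ), so the p-quantile of ln T is μ + z_p·σ.
ln(6.9) = 1.932 and ln(22) = 3.091; z_{0.5} = 0, z_{0.84} = 0.9945.
σ = (3.091 − 1.932)/(0.9945 − (0)) = 1.166.
μ = 1.932 − (0)·1.166 = 1.932.
E[T] = exp(μ + σ²/2) = exp(1.932 + 0.6798) = 13.6 m/s.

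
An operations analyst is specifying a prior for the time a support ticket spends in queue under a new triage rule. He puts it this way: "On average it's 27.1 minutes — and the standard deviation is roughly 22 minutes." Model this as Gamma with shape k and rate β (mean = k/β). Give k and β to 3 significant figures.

For Gamma(k, rate β): mean = k/β, variance = k/β², so CV = 1/√k.
CV = SD/mean = 22/27.1 = 0.8118, hence k = 1/CV² = 1.52.
Then β = k/mean = 1.52/27.1 = 0.056.

k ≈ 1.52, β ≈ 0.056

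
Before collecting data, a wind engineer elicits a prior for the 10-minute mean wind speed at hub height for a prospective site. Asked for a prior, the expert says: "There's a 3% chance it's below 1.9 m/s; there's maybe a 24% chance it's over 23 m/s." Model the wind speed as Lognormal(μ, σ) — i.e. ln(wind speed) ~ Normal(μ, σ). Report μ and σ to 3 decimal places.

If T ~ Lognormal(μ,σ) then ln T ~ Normal(μ,σ), so the p-quantile of ln T is μ + z_p·σ.
ln(1.9) = 0.6419 and ln(23) = 3.135; z_{0.03} = -1.881, z_{0.76} = 0.7063.
σ = (3.135 − 0.6419)/(0.7063 − (-1.881)) = 0.964.
μ = 0.6419 − (-1.881)·0.964 = 2.455.

μ ≈ 2.455, σ ≈ 0.964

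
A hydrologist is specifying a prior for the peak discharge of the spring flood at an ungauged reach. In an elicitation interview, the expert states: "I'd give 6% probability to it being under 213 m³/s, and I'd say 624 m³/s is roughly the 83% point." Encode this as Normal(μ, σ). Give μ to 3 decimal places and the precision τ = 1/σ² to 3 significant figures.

The p-quantile of Normal(μ,σ) is μ + z_p·σ, with z_{0.06} = -1.555 and z_{0.83} = 0.9542.
Eliminate σ: μ = (z₂·x₁ − z₁·x₂)/(z₂ − z₁) = (0.9542·213 − (-1.555)·624)/2.509 = 467.694.
Then σ = (x₂ − x₁)/(z₂ − z₁) = (624 − 213)/2.509 = 163.814.
Precision τ = 1/σ² = 1/163.8² = 3.73e-05.

μ = 467.694, τ = 3.73e-05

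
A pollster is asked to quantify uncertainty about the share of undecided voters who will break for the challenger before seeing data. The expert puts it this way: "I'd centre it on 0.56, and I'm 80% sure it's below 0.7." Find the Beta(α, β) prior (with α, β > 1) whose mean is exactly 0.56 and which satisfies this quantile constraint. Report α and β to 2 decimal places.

With mean 0.56 fixed, write α = 0.56s, β = 0.44s where s = α+β.
Need P(θ < 0.7) = 0.8 under Beta(0.56s, 0.44s). Normal approximation: (q−m)/√(m(1−m)/s) ≈ z_{0.8} = 0.842, so s ≈ 0.56·0.44·(0.842)²/(0.7−0.56)² = 8.9.
At s = 8.9: P(θ<0.7) ≈ 0.797. Adjusting to match 0.8 gives s ≈ 9.14.
So α = 0.56·9.14 ≈ 5.12, β = 0.44·9.14 ≈ 4.02.

α ≈ 5.12, β ≈ 4.02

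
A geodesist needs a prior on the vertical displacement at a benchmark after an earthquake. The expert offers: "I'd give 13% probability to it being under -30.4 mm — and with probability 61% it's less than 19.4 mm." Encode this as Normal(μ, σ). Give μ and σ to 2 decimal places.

The p-quantile of Normal(μ,σ) is μ + z_p·σ, with z_{0.13} = -1.126 and z_{0.61} = 0.2793.
Eliminate σ: μ = (z₂·x₁ − z₁·x₂)/(z₂ − z₁) = (0.2793·-30.4 − (-1.126)·19.4)/1.406 = 9.50.
Then σ = (x₂ − x₁)/(z₂ − z₁) = (19.4 − -30.4)/1.406 = 35.43.

μ = 9.50, σ = 35.43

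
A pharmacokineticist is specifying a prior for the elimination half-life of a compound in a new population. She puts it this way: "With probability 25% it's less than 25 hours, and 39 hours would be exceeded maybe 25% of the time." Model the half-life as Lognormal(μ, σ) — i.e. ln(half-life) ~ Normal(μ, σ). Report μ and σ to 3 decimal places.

μ ≈ 3.441, σ ≈ 0.330

If T ~ Lognormal(μ,σ) then ln T ~ Normal(μ,σ), so the p-quantile of ln T is μ + z_p·σ.
ln(25) = 3.219 and ln(39) = 3.664; z_{0.25} = -0.6745, z_{0.75} = 0.6745.
σ = (3.664 − 3.219)/(0.6745 − (-0.6745)) = 0.330.
μ = 3.219 − (-0.6745)·0.330 = 3.441.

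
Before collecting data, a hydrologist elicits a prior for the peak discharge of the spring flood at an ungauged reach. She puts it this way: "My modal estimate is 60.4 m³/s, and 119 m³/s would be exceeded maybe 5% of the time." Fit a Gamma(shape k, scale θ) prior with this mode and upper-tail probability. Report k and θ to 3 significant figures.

Gamma(k,θ) with k>1 has mode (k−1)θ, so θ = 60.4/(k−1).
Need P(X < 119) = 0.95 with θ tied to k this way. Start at k = 2, θ = 60.4: P(X<119) ≈ 0.586.
Too low — raise k to concentrate. Iterating converges to k ≈ 7.03.
Then θ = 60.4/(7.03−1) ≈ 10.

k ≈ 7.03, θ ≈ 10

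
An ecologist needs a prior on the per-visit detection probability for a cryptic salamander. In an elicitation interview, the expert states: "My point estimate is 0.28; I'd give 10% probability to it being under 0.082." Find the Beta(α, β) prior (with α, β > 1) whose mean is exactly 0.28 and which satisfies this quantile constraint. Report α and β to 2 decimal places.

With mean 0.28 fixed, write α = 0.28s, β = 0.72s where s = α+β.
Need P(θ < 0.082) = 0.1 under Beta(0.28s, 0.72s). Normal approximation: (q−m)/√(m(1−m)/s) ≈ z_{0.1} = -1.28, so s ≈ 0.28·0.72·(-1.28)²/(0.082−0.28)² = 8.4.
At s = 8.4: P(θ<0.082) ≈ 0.064. Adjusting to match 0.1 gives s ≈ 6.39.
So α = 0.28·6.39 ≈ 1.79, β = 0.72·6.39 ≈ 4.60.

α ≈ 1.79, β ≈ 4.60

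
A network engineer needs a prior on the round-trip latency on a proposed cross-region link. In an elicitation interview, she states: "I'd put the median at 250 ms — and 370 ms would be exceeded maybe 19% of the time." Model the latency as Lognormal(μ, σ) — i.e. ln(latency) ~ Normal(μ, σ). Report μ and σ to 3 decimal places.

μ ≈ 5.521, σ ≈ 0.447

If T ~ Lognormal(μ,σ) then ln T ~ Normal(μ,σ), so the p-quantile of ln T is μ + z_p·σ.
ln(250) = 5.521 and ln(370) = 5.914; z_{0.5} = 0, z_{0.81} = 0.8779.
σ = (5.914 − 5.521)/(0.8779 − (0)) = 0.447.
μ = 5.521 − (0)·0.447 = 5.521.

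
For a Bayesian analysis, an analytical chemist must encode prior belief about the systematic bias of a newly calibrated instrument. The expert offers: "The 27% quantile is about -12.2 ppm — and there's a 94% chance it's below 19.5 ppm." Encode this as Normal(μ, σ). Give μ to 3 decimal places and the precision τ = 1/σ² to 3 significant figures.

μ = -3.238, τ = 0.00468

The p-quantile of Normal(μ,σ) is μ + z_p·σ, with z_{0.27} = -0.6128 and z_{0.94} = 1.555.
Eliminate σ: μ = (z₂·x₁ − z₁·x₂)/(z₂ − z₁) = (1.555·-12.2 − (-0.6128)·19.5)/2.168 = -3.238.
Then σ = (x₂ − x₁)/(z₂ − z₁) = (19.5 − -12.2)/2.168 = 14.625.
Precision τ = 1/σ² = 1/14.62² = 0.00468.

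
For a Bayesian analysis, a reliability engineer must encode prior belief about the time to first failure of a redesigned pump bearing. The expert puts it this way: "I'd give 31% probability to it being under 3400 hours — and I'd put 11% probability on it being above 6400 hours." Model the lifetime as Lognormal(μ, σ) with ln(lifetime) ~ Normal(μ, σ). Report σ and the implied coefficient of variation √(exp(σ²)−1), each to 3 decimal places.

If T ~ Lognormal(μ,σ) then ln T ~ Normal(μ,σ), so the p-quantile of ln T is μ + z_p·σ.
ln(3400) = 8.132 and ln(6400) = 8.764; z_{0.31} = -0.4959, z_{0.89} = 1.227.
σ = (8.764 − 8.132)/(1.227 − (-0.4959)) = 0.367.
μ = 8.132 − (-0.4959)·0.367 = 8.314.
CV = √(exp(σ²)−1) = √(exp(0.1349)−1) = 0.380.

σ ≈ 0.367, CV ≈ 0.380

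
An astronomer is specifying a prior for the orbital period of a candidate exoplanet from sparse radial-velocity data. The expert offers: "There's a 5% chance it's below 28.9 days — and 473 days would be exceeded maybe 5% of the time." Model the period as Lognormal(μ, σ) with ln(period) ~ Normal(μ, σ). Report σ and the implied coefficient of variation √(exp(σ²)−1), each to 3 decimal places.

If T ~ Lognormal(μ,σ) then ln T ~ Normal(μ,σ), so the p-quantile of ln T is μ + z_p·σ.
ln(28.9) = 3.364 and ln(473) = 6.159; z_{0.05} = -1.645, z_{0.95} = 1.645.
σ = (6.159 − 3.364)/(1.645 − (-1.645)) = 0.850.
μ = 3.364 − (-1.645)·0.850 = 4.761.
CV = √(exp(σ²)−1) = √(exp(0.7220)−1) = 1.029.

σ ≈ 0.850, CV ≈ 1.029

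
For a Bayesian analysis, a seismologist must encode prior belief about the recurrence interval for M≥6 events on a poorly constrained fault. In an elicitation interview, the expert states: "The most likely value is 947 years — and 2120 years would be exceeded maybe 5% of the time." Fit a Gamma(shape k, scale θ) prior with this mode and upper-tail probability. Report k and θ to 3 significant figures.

k ≈ 5.23, θ ≈ 224

Gamma(k,θ) with k>1 has mode (k−1)θ, so θ = 947/(k−1).
Need P(X < 2120) = 0.95 with θ tied to k this way. Start at k = 2, θ = 947: P(X<2120) ≈ 0.655.
Too low — raise k to concentrate. Iterating converges to k ≈ 5.23.
Then θ = 947/(5.23−1) ≈ 224.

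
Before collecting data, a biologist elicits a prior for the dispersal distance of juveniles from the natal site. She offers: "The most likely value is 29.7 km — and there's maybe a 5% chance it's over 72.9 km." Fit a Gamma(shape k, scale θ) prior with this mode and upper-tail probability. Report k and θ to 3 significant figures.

Gamma(k,θ) with k>1 has mode (k−1)θ, so θ = 29.7/(k−1).
Need P(X < 72.9) = 0.95 with θ tied to k this way. Start at k = 2, θ = 29.7: P(X<72.9) ≈ 0.703.
Too low — raise k to concentrate. Iterating converges to k ≈ 4.38.
Then θ = 29.7/(4.38−1) ≈ 8.8.

k ≈ 4.38, θ ≈ 8.8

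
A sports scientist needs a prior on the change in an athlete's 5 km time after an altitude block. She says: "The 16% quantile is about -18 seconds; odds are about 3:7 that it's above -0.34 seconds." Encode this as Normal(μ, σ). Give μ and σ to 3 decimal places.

μ = -6.437, σ = 11.627

The p-quantile of Normal(μ,σ) is μ + z_p·σ, with z_{0.16} = -0.9945 and z_{0.7} = 0.5244.
Eliminate σ: μ = (z₂·x₁ − z₁·x₂)/(z₂ − z₁) = (0.5244·-18 − (-0.9945)·-0.34)/1.519 = -6.437.
Then σ = (x₂ − x₁)/(z₂ − z₁) = (-0.34 − -18)/1.519 = 11.627.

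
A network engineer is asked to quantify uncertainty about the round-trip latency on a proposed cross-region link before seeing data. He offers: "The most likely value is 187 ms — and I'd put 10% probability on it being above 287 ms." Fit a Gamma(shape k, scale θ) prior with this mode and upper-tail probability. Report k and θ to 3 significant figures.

Gamma(k,θ) with k>1 has mode (k−1)θ, so θ = 187/(k−1).
Need P(X < 287) = 0.9 with θ tied to k this way. Start at k = 2, θ = 187: P(X<287) ≈ 0.454.
Too low — raise k to concentrate. Iterating converges to k ≈ 11.2.
Then θ = 187/(11.2−1) ≈ 18.4.

k ≈ 11.2, θ ≈ 18.4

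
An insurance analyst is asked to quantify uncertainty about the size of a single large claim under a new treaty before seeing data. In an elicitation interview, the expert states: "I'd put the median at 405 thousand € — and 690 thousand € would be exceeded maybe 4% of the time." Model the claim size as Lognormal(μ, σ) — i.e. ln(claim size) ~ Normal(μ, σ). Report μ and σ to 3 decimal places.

μ ≈ 6.004, σ ≈ 0.304

If T ~ Lognormal(μ,σ) then ln T ~ Normal(μ,σ), so the p-quantile of ln T is μ + z_p·σ.
ln(405) = 6.004 and ln(690) = 6.537; z_{0.5} = 0, z_{0.96} = 1.751.
σ = (6.537 − 6.004)/(1.751 − (0)) = 0.304.
μ = 6.004 − (0)·0.304 = 6.004.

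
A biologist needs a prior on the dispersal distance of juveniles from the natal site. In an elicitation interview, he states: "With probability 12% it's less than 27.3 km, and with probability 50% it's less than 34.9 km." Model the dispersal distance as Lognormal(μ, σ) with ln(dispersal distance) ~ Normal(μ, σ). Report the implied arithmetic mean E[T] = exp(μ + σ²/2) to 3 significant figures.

If T ~ Lognormal(μ,σ) then ln T ~ Normal(μ,σ), so the p-quantile of ln T is μ + z_p·σ.
ln(27.3) = 3.307 and ln(34.9) = 3.552; z_{0.12} = -1.175, z_{0.5} = 0.
σ = (3.552 − 3.307)/(0 − (-1.175)) = 0.209.
μ = 3.307 − (-1.175)·0.209 = 3.552.
E[T] = exp(μ + σ²/2) = exp(3.552 + 0.0218) = 35.7 km.

E[T] ≈ 35.7 km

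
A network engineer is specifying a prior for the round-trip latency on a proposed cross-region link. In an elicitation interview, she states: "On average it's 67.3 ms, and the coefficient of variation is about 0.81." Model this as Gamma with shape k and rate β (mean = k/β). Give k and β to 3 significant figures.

For Gamma(k, rate β): mean = k/β, variance = k/β², so CV = 1/√k.
CV = 0.81, hence k = 1/CV² = 1.52.
Then β = k/mean = 1.52/67.3 = 0.0226.

k ≈ 1.52, β ≈ 0.0226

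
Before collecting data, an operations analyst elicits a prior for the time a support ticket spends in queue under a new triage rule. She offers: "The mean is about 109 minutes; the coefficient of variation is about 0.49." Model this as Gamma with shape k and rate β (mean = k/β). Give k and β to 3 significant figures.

For Gamma(k, rate β): mean = k/β, variance = k/β², so CV = 1/√k.
CV = 0.49, hence k = 1/CV² = 4.16.
Then β = k/mean = 4.16/109 = 0.0382.

k ≈ 4.16, β ≈ 0.0382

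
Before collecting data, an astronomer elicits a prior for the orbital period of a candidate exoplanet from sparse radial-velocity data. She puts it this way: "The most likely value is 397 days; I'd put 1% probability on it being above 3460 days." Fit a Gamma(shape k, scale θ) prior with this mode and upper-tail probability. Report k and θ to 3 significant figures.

Gamma(k,θ) with k>1 has mode (k−1)θ, so θ = 397/(k−1).
Need P(X < 3460) = 0.99 with θ tied to k this way. Start at k = 2, θ = 397: P(X<3460) ≈ 0.998.
Too high — lower k to spread out. Iterating converges to k ≈ 1.7.
Then θ = 397/(1.7−1) ≈ 571.

k ≈ 1.7, θ ≈ 571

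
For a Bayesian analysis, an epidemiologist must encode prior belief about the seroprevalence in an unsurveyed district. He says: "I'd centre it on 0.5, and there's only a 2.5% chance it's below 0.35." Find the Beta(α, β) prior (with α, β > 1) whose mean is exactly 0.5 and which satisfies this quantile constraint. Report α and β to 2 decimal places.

α ≈ 20.61, β ≈ 20.61

With mean 0.5 fixed, write α = 0.5s, β = 0.5s where s = α+β.
Need P(θ < 0.35) = 0.025 under Beta(0.5s, 0.5s). Normal approximation: (q−m)/√(m(1−m)/s) ≈ z_{0.025} = -1.96, so s ≈ 0.5·0.5·(-1.96)²/(0.35−0.5)² = 42.7.
At s = 42.7: P(θ<0.35) ≈ 0.023. Adjusting to match 0.025 gives s ≈ 41.22.
So α = 0.5·41.22 ≈ 20.61, β = 0.5·41.22 ≈ 20.61.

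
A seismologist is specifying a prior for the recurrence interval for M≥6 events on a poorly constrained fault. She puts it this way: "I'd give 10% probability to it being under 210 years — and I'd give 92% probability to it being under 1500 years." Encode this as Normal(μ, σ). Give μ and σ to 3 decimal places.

μ = 825.346, σ = 480.157

The p-quantile of Normal(μ,σ) is μ + z_p·σ, with z_{0.1} = -1.282 and z_{0.92} = 1.405.
Eliminate σ: μ = (z₂·x₁ − z₁·x₂)/(z₂ − z₁) = (1.405·210 − (-1.282)·1500)/2.687 = 825.346.
Then σ = (x₂ − x₁)/(z₂ − z₁) = (1500 − 210)/2.687 = 480.157.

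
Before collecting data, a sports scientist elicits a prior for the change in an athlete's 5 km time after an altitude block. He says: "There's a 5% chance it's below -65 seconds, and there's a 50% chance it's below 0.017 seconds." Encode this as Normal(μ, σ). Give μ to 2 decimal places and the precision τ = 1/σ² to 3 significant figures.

μ = 0.02, τ = 0.00064

For Normal(μ,σ), the p-quantile is μ + z_p·σ. Here z_{0.05} = -1.645, z_{0.5} = 0.
So -65 = μ − 1.645σ and 0.017 = μ + 0σ.
Subtracting: σ = (0.017 − -65)/(0 − (-1.645)) = 39.53.
Then μ = -65 − (-1.645)·39.53 = 0.02.
Precision τ = 1/σ² = 1/39.53² = 0.00064.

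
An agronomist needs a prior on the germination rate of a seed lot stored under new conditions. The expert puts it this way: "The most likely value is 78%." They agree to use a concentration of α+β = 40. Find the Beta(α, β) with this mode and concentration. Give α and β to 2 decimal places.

For α,β > 1 the Beta mode is (α−1)/(α+β−2). With α+β = 40, the mode is (α−1)/38.
Set (α−1)/38 = 0.78 → α = 1 + 0.78·38 = 30.64.
β = 40 − α = 9.36.

α = 30.64, β = 9.36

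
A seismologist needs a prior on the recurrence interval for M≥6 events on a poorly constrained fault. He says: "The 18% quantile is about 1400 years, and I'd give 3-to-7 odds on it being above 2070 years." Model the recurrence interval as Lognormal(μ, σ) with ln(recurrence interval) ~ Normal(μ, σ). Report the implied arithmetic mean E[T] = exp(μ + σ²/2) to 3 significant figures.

E[T] ≈ 1860 years

If T ~ Lognormal(μ,σ) then ln T ~ Normal(μ,σ), so the p-quantile of ln T is μ + z_p·σ.
ln(1400) = 7.244 and ln(2070) = 7.635; z_{0.18} = -0.9154, z_{0.7} = 0.5244.
σ = (7.635 − 7.244)/(0.5244 − (-0.9154)) = 0.272.
μ = 7.244 − (-0.9154)·0.272 = 7.493.
E[T] = exp(μ + σ²/2) = exp(7.493 + 0.0369) = 1860 years.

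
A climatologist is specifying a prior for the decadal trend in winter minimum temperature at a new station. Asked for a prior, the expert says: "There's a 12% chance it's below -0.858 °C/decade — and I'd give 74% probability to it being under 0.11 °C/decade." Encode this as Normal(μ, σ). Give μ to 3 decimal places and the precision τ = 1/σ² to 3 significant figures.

μ = -0.232, τ = 3.53

The p-quantile of Normal(μ,σ) is μ + z_p·σ, with z_{0.12} = -1.175 and z_{0.74} = 0.6433.
Eliminate σ: μ = (z₂·x₁ − z₁·x₂)/(z₂ − z₁) = (0.6433·-0.858 − (-1.175)·0.11)/1.818 = -0.232.
Then σ = (x₂ − x₁)/(z₂ − z₁) = (0.11 − -0.858)/1.818 = 0.532.
Precision τ = 1/σ² = 1/0.5324² = 3.53.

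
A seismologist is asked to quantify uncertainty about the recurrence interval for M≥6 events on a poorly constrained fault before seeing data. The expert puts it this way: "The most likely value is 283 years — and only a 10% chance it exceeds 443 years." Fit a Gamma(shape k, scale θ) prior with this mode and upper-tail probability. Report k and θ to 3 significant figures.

Gamma(k,θ) with k>1 has mode (k−1)θ, so θ = 283/(k−1).
Need P(X < 443) = 0.9 with θ tied to k this way. Start at k = 2, θ = 283: P(X<443) ≈ 0.464.
Too low — raise k to concentrate. Iterating converges to k ≈ 10.3.
Then θ = 283/(10.3−1) ≈ 30.3.

k ≈ 10.3, θ ≈ 30.3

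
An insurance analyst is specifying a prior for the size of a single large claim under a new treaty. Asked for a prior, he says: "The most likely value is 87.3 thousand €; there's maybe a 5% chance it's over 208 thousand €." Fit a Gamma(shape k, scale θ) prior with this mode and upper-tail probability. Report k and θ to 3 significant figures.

k ≈ 4.62, θ ≈ 24.1

Gamma(k,θ) with k>1 has mode (k−1)θ, so θ = 87.3/(k−1).
Need P(X < 208) = 0.95 with θ tied to k this way. Start at k = 2, θ = 87.3: P(X<208) ≈ 0.688.
Too low — raise k to concentrate. Iterating converges to k ≈ 4.62.
Then θ = 87.3/(4.62−1) ≈ 24.1.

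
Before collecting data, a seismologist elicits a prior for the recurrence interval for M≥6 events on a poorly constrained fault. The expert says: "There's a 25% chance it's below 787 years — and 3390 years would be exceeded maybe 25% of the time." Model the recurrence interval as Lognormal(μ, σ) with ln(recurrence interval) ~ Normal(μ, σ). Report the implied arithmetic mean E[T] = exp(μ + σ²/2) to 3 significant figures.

If T ~ Lognormal(μ,σ) then ln T ~ Normal(μ,σ), so the p-quantile of ln T is μ + z_p·σ.
ln(787) = 6.668 and ln(3390) = 8.129; z_{0.25} = -0.6745, z_{0.75} = 0.6745.
σ = (8.129 − 6.668)/(0.6745 − (-0.6745)) = 1.083.
μ = 6.668 − (-0.6745)·1.083 = 7.398.
E[T] = exp(μ + σ²/2) = exp(7.398 + 0.5860) = 2930 years.

E[T] ≈ 2930 years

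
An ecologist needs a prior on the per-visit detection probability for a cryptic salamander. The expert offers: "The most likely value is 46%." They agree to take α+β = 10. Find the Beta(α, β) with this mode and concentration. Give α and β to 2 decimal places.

For α,β > 1 the Beta mode is (α−1)/(α+β−2). With α+β = 10, the mode is (α−1)/8.
Set (α−1)/8 = 0.46 → α = 1 + 0.46·8 = 4.68.
β = 10 − α = 5.32.

α = 4.68, β = 5.32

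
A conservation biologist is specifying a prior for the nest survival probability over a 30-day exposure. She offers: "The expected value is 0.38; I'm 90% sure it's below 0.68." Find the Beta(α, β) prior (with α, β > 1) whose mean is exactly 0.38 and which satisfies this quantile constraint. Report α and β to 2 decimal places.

With mean 0.38 fixed, write α = 0.38s, β = 0.62s where s = α+β.
Need P(θ < 0.68) = 0.9 under Beta(0.38s, 0.62s). Normal approximation: (q−m)/√(m(1−m)/s) ≈ z_{0.9} = 1.28, so s ≈ 0.38·0.62·(1.28)²/(0.68−0.38)² = 4.3.
At s = 4.3: P(θ<0.68) ≈ 0.900. Adjusting to match 0.9 gives s ≈ 4.29.
So α = 0.38·4.29 ≈ 1.63, β = 0.62·4.29 ≈ 2.66.

α ≈ 1.63, β ≈ 2.66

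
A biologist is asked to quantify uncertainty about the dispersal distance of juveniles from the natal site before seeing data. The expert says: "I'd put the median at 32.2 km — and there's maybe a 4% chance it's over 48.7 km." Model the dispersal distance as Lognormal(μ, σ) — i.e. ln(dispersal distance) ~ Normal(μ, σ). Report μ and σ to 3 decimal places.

If T ~ Lognormal(μ,σ) then ln T ~ Normal(μ,σ), so the p-quantile of ln T is μ + z_p·σ.
ln(32.2) = 3.472 and ln(48.7) = 3.886; z_{0.5} = 0, z_{0.96} = 1.751.
σ = (3.886 − 3.472)/(1.751 − (0)) = 0.236.
μ = 3.472 − (0)·0.236 = 3.472.

μ ≈ 3.472, σ ≈ 0.236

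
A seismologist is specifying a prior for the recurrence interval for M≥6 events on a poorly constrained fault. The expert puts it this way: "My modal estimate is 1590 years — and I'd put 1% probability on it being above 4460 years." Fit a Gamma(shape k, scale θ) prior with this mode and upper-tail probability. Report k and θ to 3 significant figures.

k ≈ 5.3, θ ≈ 370

Gamma(k,θ) with k>1 has mode (k−1)θ, so θ = 1590/(k−1).
Need P(X < 4460) = 0.99 with θ tied to k this way. Start at k = 2, θ = 1590: P(X<4460) ≈ 0.770.
Too low — raise k to concentrate. Iterating converges to k ≈ 5.3.
Then θ = 1590/(5.3−1) ≈ 370.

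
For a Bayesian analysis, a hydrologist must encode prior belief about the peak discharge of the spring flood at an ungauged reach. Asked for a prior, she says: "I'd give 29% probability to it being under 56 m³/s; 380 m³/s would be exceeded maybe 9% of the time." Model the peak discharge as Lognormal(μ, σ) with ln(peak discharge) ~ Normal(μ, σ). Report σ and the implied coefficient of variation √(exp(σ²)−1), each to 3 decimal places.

σ ≈ 1.011, CV ≈ 1.334

If T ~ Lognormal(μ,σ) then ln T ~ Normal(μ,σ), so the p-quantile of ln T is μ + z_p·σ.
ln(56) = 4.025 and ln(380) = 5.94; z_{0.29} = -0.5534, z_{0.91} = 1.341.
σ = (5.94 − 4.025)/(1.341 − (-0.5534)) = 1.011.
μ = 4.025 − (-0.5534)·1.011 = 4.585.
CV = √(exp(σ²)−1) = √(exp(1.0220)−1) = 1.334.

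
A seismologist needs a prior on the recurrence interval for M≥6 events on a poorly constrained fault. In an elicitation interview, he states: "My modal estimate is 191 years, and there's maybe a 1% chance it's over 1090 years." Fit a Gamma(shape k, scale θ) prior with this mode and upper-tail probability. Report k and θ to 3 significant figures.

k ≈ 2.24, θ ≈ 154

Gamma(k,θ) with k>1 has mode (k−1)θ, so θ = 191/(k−1).
Need P(X < 1090) = 0.99 with θ tied to k this way. Start at k = 2, θ = 191: P(X<1090) ≈ 0.978.
Too low — raise k to concentrate. Iterating converges to k ≈ 2.24.
Then θ = 191/(2.24−1) ≈ 154.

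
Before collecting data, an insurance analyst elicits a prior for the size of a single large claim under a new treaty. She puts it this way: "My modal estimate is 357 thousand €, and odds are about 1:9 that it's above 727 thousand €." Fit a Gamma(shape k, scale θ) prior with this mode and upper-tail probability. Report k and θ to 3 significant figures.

k ≈ 4.79, θ ≈ 94.1

Gamma(k,θ) with k>1 has mode (k−1)θ, so θ = 357/(k−1).
Need P(X < 727) = 0.9 with θ tied to k this way. Start at k = 2, θ = 357: P(X<727) ≈ 0.604.
Too low — raise k to concentrate. Iterating converges to k ≈ 4.79.
Then θ = 357/(4.79−1) ≈ 94.1.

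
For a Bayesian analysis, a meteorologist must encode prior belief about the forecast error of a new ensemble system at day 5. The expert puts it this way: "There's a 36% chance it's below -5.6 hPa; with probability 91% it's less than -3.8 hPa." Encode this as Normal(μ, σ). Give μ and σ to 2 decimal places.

For Normal(μ,σ), the p-quantile is μ + z_p·σ. Here z_{0.36} = -0.3585, z_{0.91} = 1.341.
So -5.6 = μ − 0.3585σ and -3.8 = μ + 1.341σ.
Subtracting: σ = (-3.8 − -5.6)/(1.341 − (-0.3585)) = 1.06.
Then μ = -5.6 − (-0.3585)·1.06 = -5.22.

μ = -5.22, σ = 1.06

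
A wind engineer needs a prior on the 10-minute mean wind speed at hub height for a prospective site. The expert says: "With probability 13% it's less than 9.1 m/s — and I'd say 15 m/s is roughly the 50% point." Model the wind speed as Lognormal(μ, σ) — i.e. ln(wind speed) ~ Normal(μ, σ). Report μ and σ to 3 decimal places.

If T ~ Lognormal(μ,σ) then ln T ~ Normal(μ,σ), so the p-quantile of ln T is μ + z_p·σ.
ln(9.1) = 2.208 and ln(15) = 2.708; z_{0.13} = -1.126, z_{0.5} = 0.
σ = (2.708 − 2.208)/(0 − (-1.126)) = 0.444.
μ = 2.208 − (-1.126)·0.444 = 2.708.

μ ≈ 2.708, σ ≈ 0.444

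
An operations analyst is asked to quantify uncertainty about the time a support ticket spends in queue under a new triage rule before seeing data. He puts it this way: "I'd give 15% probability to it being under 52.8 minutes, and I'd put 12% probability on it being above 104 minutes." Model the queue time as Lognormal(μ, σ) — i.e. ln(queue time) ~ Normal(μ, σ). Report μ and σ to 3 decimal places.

If T ~ Lognormal(μ,σ) then ln T ~ Normal(μ,σ), so the p-quantile of ln T is μ + z_p·σ.
ln(52.8) = 3.967 and ln(104) = 4.644; z_{0.15} = -1.036, z_{0.88} = 1.175.
σ = (4.644 − 3.967)/(1.175 − (-1.036)) = 0.307.
μ = 3.967 − (-1.036)·0.307 = 4.284.

μ ≈ 4.284, σ ≈ 0.307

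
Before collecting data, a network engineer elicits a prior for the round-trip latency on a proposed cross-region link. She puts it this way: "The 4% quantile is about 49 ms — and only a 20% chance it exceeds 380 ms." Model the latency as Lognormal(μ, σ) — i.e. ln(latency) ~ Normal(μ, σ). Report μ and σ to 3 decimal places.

If T ~ Lognormal(μ,σ) then ln T ~ Normal(μ,σ), so the p-quantile of ln T is μ + z_p·σ.
ln(49) = 3.892 and ln(380) = 5.94; z_{0.04} = -1.751, z_{0.8} = 0.8416.
σ = (5.94 − 3.892)/(0.8416 − (-1.751)) = 0.790.
μ = 3.892 − (-1.751)·0.790 = 5.275.

μ ≈ 5.275, σ ≈ 0.790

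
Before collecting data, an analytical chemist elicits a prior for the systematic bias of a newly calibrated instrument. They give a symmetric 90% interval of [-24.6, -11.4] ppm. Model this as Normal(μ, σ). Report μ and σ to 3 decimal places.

A symmetric 90% interval runs μ ± z·σ with z = 1.645.
Half-width = 6.6, so σ = 6.6/1.645 = 4.013.
μ is the interval midpoint, -18.000.

μ = -18.000, σ = 4.013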